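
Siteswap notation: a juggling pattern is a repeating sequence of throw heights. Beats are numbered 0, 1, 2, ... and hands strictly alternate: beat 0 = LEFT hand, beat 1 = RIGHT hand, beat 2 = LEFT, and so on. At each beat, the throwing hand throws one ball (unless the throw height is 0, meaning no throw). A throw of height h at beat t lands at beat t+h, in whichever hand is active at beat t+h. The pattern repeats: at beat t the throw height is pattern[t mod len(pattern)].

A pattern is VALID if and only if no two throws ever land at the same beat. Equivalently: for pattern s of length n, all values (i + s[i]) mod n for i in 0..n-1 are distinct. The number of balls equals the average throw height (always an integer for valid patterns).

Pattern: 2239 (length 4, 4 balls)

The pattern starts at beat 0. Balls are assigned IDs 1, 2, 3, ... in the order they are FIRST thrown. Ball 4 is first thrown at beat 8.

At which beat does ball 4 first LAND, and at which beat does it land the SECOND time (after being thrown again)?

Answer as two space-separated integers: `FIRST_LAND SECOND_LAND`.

Beat 0 (L): throw ball1 h=2 -> lands@2:L; in-air after throw: [b1@2:L]
Beat 1 (R): throw ball2 h=2 -> lands@3:R; in-air after throw: [b1@2:L b2@3:R]
Beat 2 (L): throw ball1 h=3 -> lands@5:R; in-air after throw: [b2@3:R b1@5:R]
Beat 3 (R): throw ball2 h=9 -> lands@12:L; in-air after throw: [b1@5:R b2@12:L]
Beat 4 (L): throw ball3 h=2 -> lands@6:L; in-air after throw: [b1@5:R b3@6:L b2@12:L]
Beat 5 (R): throw ball1 h=2 -> lands@7:R; in-air after throw: [b3@6:L b1@7:R b2@12:L]
Beat 6 (L): throw ball3 h=3 -> lands@9:R; in-air after throw: [b1@7:R b3@9:R b2@12:L]
Beat 7 (R): throw ball1 h=9 -> lands@16:L; in-air after throw: [b3@9:R b2@12:L b1@16:L]
Beat 8 (L): throw ball4 h=2 -> lands@10:L; in-air after throw: [b3@9:R b4@10:L b2@12:L b1@16:L]
Beat 9 (R): throw ball3 h=2 -> lands@11:R; in-air after throw: [b4@10:L b3@11:R b2@12:L b1@16:L]
Beat 10 (L): throw ball4 h=3 -> lands@13:R; in-air after throw: [b3@11:R b2@12:L b4@13:R b1@16:L]
Beat 11 (R): throw ball3 h=9 -> lands@20:L; in-air after throw: [b2@12:L b4@13:R b1@16:L b3@20:L]
Beat 12 (L): throw ball2 h=2 -> lands@14:L; in-air after throw: [b4@13:R b2@14:L b1@16:L b3@20:L]
Beat 13 (R): throw ball4 h=2 -> lands@15:R; in-air after throw: [b2@14:L b4@15:R b1@16:L b3@20:L]
Ball 4: thrown@8 h=2 -> first land @10; rethrown@10 h=3 -> second land @13

Answer: 10 13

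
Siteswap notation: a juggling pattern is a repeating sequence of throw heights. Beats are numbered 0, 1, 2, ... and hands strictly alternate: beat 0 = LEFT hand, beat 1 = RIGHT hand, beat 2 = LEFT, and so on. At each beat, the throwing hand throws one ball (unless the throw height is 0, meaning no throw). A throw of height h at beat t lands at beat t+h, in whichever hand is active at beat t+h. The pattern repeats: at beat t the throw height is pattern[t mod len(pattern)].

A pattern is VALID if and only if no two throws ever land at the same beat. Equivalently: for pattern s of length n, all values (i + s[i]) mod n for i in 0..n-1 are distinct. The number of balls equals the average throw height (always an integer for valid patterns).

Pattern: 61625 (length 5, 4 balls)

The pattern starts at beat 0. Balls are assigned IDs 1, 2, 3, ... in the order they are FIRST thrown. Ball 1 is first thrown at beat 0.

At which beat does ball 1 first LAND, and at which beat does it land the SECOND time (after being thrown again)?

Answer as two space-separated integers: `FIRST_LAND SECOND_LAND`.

Answer: 6 7

Derivation:
Beat 0 (L): throw ball1 h=6 -> lands@6:L; in-air after throw: [b1@6:L]
Beat 1 (R): throw ball2 h=1 -> lands@2:L; in-air after throw: [b2@2:L b1@6:L]
Beat 2 (L): throw ball2 h=6 -> lands@8:L; in-air after throw: [b1@6:L b2@8:L]
Beat 3 (R): throw ball3 h=2 -> lands@5:R; in-air after throw: [b3@5:R b1@6:L b2@8:L]
Beat 4 (L): throw ball4 h=5 -> lands@9:R; in-air after throw: [b3@5:R b1@6:L b2@8:L b4@9:R]
Beat 5 (R): throw ball3 h=6 -> lands@11:R; in-air after throw: [b1@6:L b2@8:L b4@9:R b3@11:R]
Beat 6 (L): throw ball1 h=1 -> lands@7:R; in-air after throw: [b1@7:R b2@8:L b4@9:R b3@11:R]
Beat 7 (R): throw ball1 h=6 -> lands@13:R; in-air after throw: [b2@8:L b4@9:R b3@11:R b1@13:R]
Ball 1: thrown@0 h=6 -> first land @6; rethrown@6 h=1 -> second land @7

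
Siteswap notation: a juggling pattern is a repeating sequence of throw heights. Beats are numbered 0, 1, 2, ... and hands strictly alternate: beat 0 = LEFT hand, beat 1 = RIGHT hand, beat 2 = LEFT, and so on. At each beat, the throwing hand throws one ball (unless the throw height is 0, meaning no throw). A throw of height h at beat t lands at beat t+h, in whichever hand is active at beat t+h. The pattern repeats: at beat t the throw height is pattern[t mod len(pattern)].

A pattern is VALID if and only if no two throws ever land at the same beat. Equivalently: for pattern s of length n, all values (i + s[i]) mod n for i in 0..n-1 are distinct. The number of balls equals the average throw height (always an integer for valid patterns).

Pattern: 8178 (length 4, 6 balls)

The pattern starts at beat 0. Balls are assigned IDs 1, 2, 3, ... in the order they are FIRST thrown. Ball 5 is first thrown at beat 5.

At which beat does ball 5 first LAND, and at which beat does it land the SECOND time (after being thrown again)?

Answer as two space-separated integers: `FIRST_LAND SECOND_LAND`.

Answer: 6 13

Derivation:
Beat 0 (L): throw ball1 h=8 -> lands@8:L; in-air after throw: [b1@8:L]
Beat 1 (R): throw ball2 h=1 -> lands@2:L; in-air after throw: [b2@2:L b1@8:L]
Beat 2 (L): throw ball2 h=7 -> lands@9:R; in-air after throw: [b1@8:L b2@9:R]
Beat 3 (R): throw ball3 h=8 -> lands@11:R; in-air after throw: [b1@8:L b2@9:R b3@11:R]
Beat 4 (L): throw ball4 h=8 -> lands@12:L; in-air after throw: [b1@8:L b2@9:R b3@11:R b4@12:L]
Beat 5 (R): throw ball5 h=1 -> lands@6:L; in-air after throw: [b5@6:L b1@8:L b2@9:R b3@11:R b4@12:L]
Beat 6 (L): throw ball5 h=7 -> lands@13:R; in-air after throw: [b1@8:L b2@9:R b3@11:R b4@12:L b5@13:R]
Beat 7 (R): throw ball6 h=8 -> lands@15:R; in-air after throw: [b1@8:L b2@9:R b3@11:R b4@12:L b5@13:R b6@15:R]
Beat 8 (L): throw ball1 h=8 -> lands@16:L; in-air after throw: [b2@9:R b3@11:R b4@12:L b5@13:R b6@15:R b1@16:L]
Beat 9 (R): throw ball2 h=1 -> lands@10:L; in-air after throw: [b2@10:L b3@11:R b4@12:L b5@13:R b6@15:R b1@16:L]
Beat 10 (L): throw ball2 h=7 -> lands@17:R; in-air after throw: [b3@11:R b4@12:L b5@13:R b6@15:R b1@16:L b2@17:R]
Beat 11 (R): throw ball3 h=8 -> lands@19:R; in-air after throw: [b4@12:L b5@13:R b6@15:R b1@16:L b2@17:R b3@19:R]
Beat 12 (L): throw ball4 h=8 -> lands@20:L; in-air after throw: [b5@13:R b6@15:R b1@16:L b2@17:R b3@19:R b4@20:L]
Beat 13 (R): throw ball5 h=1 -> lands@14:L; in-air after throw: [b5@14:L b6@15:R b1@16:L b2@17:R b3@19:R b4@20:L]
Ball 5: thrown@5 h=1 -> first land @6; rethrown@6 h=7 -> second land @13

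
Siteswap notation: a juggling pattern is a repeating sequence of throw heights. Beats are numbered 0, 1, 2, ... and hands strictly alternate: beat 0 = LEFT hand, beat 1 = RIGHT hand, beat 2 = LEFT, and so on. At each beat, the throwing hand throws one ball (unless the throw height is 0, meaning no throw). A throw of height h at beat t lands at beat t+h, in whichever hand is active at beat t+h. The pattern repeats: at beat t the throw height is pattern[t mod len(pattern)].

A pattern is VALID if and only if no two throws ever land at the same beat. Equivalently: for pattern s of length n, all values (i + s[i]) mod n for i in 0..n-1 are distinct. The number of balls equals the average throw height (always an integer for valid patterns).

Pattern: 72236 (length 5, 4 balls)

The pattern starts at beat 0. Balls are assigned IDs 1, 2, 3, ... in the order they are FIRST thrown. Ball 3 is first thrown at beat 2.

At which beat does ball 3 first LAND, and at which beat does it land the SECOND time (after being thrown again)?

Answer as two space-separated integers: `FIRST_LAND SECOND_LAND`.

Answer: 4 10

Derivation:
Beat 0 (L): throw ball1 h=7 -> lands@7:R; in-air after throw: [b1@7:R]
Beat 1 (R): throw ball2 h=2 -> lands@3:R; in-air after throw: [b2@3:R b1@7:R]
Beat 2 (L): throw ball3 h=2 -> lands@4:L; in-air after throw: [b2@3:R b3@4:L b1@7:R]
Beat 3 (R): throw ball2 h=3 -> lands@6:L; in-air after throw: [b3@4:L b2@6:L b1@7:R]
Beat 4 (L): throw ball3 h=6 -> lands@10:L; in-air after throw: [b2@6:L b1@7:R b3@10:L]
Beat 5 (R): throw ball4 h=7 -> lands@12:L; in-air after throw: [b2@6:L b1@7:R b3@10:L b4@12:L]
Beat 6 (L): throw ball2 h=2 -> lands@8:L; in-air after throw: [b1@7:R b2@8:L b3@10:L b4@12:L]
Beat 7 (R): throw ball1 h=2 -> lands@9:R; in-air after throw: [b2@8:L b1@9:R b3@10:L b4@12:L]
Beat 8 (L): throw ball2 h=3 -> lands@11:R; in-air after throw: [b1@9:R b3@10:L b2@11:R b4@12:L]
Beat 9 (R): throw ball1 h=6 -> lands@15:R; in-air after throw: [b3@10:L b2@11:R b4@12:L b1@15:R]
Beat 10 (L): throw ball3 h=7 -> lands@17:R; in-air after throw: [b2@11:R b4@12:L b1@15:R b3@17:R]
Ball 3: thrown@2 h=2 -> first land @4; rethrown@4 h=6 -> second land @10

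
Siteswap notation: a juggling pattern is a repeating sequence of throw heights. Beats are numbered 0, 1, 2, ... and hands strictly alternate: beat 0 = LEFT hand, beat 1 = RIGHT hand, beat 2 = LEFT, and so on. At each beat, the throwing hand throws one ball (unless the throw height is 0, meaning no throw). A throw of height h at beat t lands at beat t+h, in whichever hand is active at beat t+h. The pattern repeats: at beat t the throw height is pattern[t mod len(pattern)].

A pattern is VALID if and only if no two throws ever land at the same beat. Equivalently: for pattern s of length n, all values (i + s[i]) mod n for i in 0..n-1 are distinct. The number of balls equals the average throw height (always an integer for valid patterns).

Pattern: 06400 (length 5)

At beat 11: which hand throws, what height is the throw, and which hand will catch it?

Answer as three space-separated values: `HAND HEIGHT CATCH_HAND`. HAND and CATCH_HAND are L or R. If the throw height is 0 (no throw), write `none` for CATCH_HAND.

Beat 11: 11 mod 2 = 1, so hand = R
Throw height = pattern[11 mod 5] = pattern[1] = 6
Lands at beat 11+6=17, 17 mod 2 = 1, so catch hand = R

Answer: R 6 R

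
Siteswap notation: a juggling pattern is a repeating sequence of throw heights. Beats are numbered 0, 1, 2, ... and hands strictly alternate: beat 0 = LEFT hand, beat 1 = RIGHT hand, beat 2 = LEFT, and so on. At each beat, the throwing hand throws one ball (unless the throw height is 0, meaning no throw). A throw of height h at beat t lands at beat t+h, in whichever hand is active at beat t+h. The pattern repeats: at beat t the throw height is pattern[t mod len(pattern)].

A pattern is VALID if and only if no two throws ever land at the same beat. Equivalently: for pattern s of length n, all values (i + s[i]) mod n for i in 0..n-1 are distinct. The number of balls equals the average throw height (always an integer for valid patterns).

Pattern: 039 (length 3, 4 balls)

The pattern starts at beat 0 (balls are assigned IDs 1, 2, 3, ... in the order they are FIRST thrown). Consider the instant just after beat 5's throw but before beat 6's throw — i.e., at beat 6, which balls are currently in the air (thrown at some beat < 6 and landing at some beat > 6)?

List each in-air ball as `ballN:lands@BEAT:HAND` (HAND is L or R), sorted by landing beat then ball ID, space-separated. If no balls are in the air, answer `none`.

Answer: ball1:lands@7:R ball2:lands@11:R ball3:lands@14:L

Derivation:
Beat 1 (R): throw ball1 h=3 -> lands@4:L; in-air after throw: [b1@4:L]
Beat 2 (L): throw ball2 h=9 -> lands@11:R; in-air after throw: [b1@4:L b2@11:R]
Beat 4 (L): throw ball1 h=3 -> lands@7:R; in-air after throw: [b1@7:R b2@11:R]
Beat 5 (R): throw ball3 h=9 -> lands@14:L; in-air after throw: [b1@7:R b2@11:R b3@14:L]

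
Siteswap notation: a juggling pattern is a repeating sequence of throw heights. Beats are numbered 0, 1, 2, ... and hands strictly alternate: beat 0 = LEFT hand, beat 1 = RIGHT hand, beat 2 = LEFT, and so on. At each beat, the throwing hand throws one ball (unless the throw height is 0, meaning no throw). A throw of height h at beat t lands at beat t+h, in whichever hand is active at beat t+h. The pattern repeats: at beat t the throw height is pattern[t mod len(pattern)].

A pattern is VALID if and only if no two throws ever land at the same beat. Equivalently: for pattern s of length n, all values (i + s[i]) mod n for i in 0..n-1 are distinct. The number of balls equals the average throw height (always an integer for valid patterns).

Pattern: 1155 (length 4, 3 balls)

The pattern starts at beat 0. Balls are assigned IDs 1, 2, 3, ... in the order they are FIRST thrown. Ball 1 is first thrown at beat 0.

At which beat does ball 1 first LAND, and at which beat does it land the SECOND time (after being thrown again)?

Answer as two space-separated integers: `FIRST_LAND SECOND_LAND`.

Answer: 1 2

Derivation:
Beat 0 (L): throw ball1 h=1 -> lands@1:R; in-air after throw: [b1@1:R]
Beat 1 (R): throw ball1 h=1 -> lands@2:L; in-air after throw: [b1@2:L]
Beat 2 (L): throw ball1 h=5 -> lands@7:R; in-air after throw: [b1@7:R]
Ball 1: thrown@0 h=1 -> first land @1; rethrown@1 h=1 -> second land @2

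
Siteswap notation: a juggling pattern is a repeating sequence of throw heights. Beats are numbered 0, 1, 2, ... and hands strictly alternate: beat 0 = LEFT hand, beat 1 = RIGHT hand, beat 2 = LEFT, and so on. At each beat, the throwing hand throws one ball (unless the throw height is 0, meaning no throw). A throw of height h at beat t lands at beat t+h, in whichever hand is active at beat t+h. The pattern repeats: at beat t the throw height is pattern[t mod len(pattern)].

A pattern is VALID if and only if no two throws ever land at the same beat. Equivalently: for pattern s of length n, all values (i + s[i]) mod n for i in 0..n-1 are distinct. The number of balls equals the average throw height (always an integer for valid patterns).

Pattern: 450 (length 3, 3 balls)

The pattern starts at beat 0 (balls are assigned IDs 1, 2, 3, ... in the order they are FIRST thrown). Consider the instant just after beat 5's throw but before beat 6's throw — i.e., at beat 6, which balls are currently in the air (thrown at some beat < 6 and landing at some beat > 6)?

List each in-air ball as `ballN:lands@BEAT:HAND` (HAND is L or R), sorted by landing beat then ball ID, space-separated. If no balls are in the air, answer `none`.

Beat 0 (L): throw ball1 h=4 -> lands@4:L; in-air after throw: [b1@4:L]
Beat 1 (R): throw ball2 h=5 -> lands@6:L; in-air after throw: [b1@4:L b2@6:L]
Beat 3 (R): throw ball3 h=4 -> lands@7:R; in-air after throw: [b1@4:L b2@6:L b3@7:R]
Beat 4 (L): throw ball1 h=5 -> lands@9:R; in-air after throw: [b2@6:L b3@7:R b1@9:R]
Beat 6 (L): throw ball2 h=4 -> lands@10:L; in-air after throw: [b3@7:R b1@9:R b2@10:L]

Answer: ball3:lands@7:R ball1:lands@9:R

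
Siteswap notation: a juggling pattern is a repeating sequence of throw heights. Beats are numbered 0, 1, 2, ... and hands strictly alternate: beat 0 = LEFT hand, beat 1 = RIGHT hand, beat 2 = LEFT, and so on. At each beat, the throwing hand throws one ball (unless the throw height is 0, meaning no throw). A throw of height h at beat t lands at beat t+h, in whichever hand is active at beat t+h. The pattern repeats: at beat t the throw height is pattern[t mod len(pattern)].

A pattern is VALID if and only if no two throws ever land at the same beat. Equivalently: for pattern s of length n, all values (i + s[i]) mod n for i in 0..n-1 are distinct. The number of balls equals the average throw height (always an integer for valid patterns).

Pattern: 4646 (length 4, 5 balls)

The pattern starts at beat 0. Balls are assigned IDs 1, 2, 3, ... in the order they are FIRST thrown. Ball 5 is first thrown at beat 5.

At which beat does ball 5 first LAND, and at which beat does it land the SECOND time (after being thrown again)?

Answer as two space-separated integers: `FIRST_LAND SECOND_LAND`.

Answer: 11 17

Derivation:
Beat 0 (L): throw ball1 h=4 -> lands@4:L; in-air after throw: [b1@4:L]
Beat 1 (R): throw ball2 h=6 -> lands@7:R; in-air after throw: [b1@4:L b2@7:R]
Beat 2 (L): throw ball3 h=4 -> lands@6:L; in-air after throw: [b1@4:L b3@6:L b2@7:R]
Beat 3 (R): throw ball4 h=6 -> lands@9:R; in-air after throw: [b1@4:L b3@6:L b2@7:R b4@9:R]
Beat 4 (L): throw ball1 h=4 -> lands@8:L; in-air after throw: [b3@6:L b2@7:R b1@8:L b4@9:R]
Beat 5 (R): throw ball5 h=6 -> lands@11:R; in-air after throw: [b3@6:L b2@7:R b1@8:L b4@9:R b5@11:R]
Beat 6 (L): throw ball3 h=4 -> lands@10:L; in-air after throw: [b2@7:R b1@8:L b4@9:R b3@10:L b5@11:R]
Beat 7 (R): throw ball2 h=6 -> lands@13:R; in-air after throw: [b1@8:L b4@9:R b3@10:L b5@11:R b2@13:R]
Beat 8 (L): throw ball1 h=4 -> lands@12:L; in-air after throw: [b4@9:R b3@10:L b5@11:R b1@12:L b2@13:R]
Beat 9 (R): throw ball4 h=6 -> lands@15:R; in-air after throw: [b3@10:L b5@11:R b1@12:L b2@13:R b4@15:R]
Beat 10 (L): throw ball3 h=4 -> lands@14:L; in-air after throw: [b5@11:R b1@12:L b2@13:R b3@14:L b4@15:R]
Beat 11 (R): throw ball5 h=6 -> lands@17:R; in-air after throw: [b1@12:L b2@13:R b3@14:L b4@15:R b5@17:R]
Beat 12 (L): throw ball1 h=4 -> lands@16:L; in-air after throw: [b2@13:R b3@14:L b4@15:R b1@16:L b5@17:R]
Beat 13 (R): throw ball2 h=6 -> lands@19:R; in-air after throw: [b3@14:L b4@15:R b1@16:L b5@17:R b2@19:R]
Beat 14 (L): throw ball3 h=4 -> lands@18:L; in-air after throw: [b4@15:R b1@16:L b5@17:R b3@18:L b2@19:R]
Beat 15 (R): throw ball4 h=6 -> lands@21:R; in-air after throw: [b1@16:L b5@17:R b3@18:L b2@19:R b4@21:R]
Ball 5: thrown@5 h=6 -> first land @11; rethrown@11 h=6 -> second land @17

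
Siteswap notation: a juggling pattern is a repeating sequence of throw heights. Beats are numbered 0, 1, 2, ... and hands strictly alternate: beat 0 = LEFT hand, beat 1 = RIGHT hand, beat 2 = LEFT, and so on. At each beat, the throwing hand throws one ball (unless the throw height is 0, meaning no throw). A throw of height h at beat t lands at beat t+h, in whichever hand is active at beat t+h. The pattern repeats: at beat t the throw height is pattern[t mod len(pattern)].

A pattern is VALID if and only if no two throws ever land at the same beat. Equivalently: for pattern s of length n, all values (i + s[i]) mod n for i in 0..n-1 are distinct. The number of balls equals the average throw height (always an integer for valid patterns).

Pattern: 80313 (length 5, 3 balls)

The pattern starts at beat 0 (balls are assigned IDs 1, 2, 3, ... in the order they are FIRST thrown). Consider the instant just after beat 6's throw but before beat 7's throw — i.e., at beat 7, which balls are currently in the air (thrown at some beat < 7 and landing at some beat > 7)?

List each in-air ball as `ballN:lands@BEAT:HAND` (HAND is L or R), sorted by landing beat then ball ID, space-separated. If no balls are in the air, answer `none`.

Answer: ball1:lands@8:L ball2:lands@13:R

Derivation:
Beat 0 (L): throw ball1 h=8 -> lands@8:L; in-air after throw: [b1@8:L]
Beat 2 (L): throw ball2 h=3 -> lands@5:R; in-air after throw: [b2@5:R b1@8:L]
Beat 3 (R): throw ball3 h=1 -> lands@4:L; in-air after throw: [b3@4:L b2@5:R b1@8:L]
Beat 4 (L): throw ball3 h=3 -> lands@7:R; in-air after throw: [b2@5:R b3@7:R b1@8:L]
Beat 5 (R): throw ball2 h=8 -> lands@13:R; in-air after throw: [b3@7:R b1@8:L b2@13:R]
Beat 7 (R): throw ball3 h=3 -> lands@10:L; in-air after throw: [b1@8:L b3@10:L b2@13:R]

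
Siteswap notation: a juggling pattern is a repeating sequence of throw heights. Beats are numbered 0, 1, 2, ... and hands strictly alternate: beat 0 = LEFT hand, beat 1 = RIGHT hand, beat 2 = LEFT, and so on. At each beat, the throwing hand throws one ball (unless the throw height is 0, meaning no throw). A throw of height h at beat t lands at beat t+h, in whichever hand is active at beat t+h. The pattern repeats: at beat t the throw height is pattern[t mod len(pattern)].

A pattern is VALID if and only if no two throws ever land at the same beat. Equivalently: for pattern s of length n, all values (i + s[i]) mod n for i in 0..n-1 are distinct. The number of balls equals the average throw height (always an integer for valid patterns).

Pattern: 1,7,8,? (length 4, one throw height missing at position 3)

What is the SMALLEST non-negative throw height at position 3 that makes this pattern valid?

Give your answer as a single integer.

i=0: (0 + 1) mod 4 = 1
i=1: (1 + 7) mod 4 = 0
i=2: (2 + 8) mod 4 = 2
i=3: s[i]=? (unknown)
Known residues: [0, 1, 2]; need a permutation of 0..3, so missing residue r = 3
Need (3 + s) mod 4 = 3; smallest s = (3 - 3) mod 4 = 0

Answer: 0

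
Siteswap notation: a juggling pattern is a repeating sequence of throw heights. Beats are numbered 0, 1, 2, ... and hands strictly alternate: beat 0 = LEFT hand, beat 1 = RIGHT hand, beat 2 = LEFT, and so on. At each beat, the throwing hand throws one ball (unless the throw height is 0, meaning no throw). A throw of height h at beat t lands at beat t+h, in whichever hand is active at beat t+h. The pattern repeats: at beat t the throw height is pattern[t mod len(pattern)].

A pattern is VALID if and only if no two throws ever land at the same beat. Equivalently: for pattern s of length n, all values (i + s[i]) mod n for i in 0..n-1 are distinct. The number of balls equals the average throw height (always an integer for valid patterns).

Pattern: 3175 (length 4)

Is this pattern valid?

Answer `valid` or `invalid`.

Answer: valid

Derivation:
i=0: (i + s[i]) mod n = (0 + 3) mod 4 = 3
i=1: (i + s[i]) mod n = (1 + 1) mod 4 = 2
i=2: (i + s[i]) mod n = (2 + 7) mod 4 = 1
i=3: (i + s[i]) mod n = (3 + 5) mod 4 = 0
Residues: [3, 2, 1, 0], distinct: True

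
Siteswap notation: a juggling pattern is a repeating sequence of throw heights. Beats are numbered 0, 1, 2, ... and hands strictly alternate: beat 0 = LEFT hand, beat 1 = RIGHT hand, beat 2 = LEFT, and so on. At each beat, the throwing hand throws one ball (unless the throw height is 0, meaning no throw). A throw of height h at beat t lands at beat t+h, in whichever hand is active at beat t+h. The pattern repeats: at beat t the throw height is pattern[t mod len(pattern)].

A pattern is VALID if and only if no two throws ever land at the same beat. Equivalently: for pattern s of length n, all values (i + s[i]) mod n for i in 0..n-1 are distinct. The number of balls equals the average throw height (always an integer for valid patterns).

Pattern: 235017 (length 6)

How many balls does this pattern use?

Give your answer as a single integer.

Answer: 3

Derivation:
Pattern = [2, 3, 5, 0, 1, 7], length n = 6
  position 0: throw height = 2, running sum = 2
  position 1: throw height = 3, running sum = 5
  position 2: throw height = 5, running sum = 10
  position 3: throw height = 0, running sum = 10
  position 4: throw height = 1, running sum = 11
  position 5: throw height = 7, running sum = 18
Total sum = 18; balls = sum / n = 18 / 6 = 3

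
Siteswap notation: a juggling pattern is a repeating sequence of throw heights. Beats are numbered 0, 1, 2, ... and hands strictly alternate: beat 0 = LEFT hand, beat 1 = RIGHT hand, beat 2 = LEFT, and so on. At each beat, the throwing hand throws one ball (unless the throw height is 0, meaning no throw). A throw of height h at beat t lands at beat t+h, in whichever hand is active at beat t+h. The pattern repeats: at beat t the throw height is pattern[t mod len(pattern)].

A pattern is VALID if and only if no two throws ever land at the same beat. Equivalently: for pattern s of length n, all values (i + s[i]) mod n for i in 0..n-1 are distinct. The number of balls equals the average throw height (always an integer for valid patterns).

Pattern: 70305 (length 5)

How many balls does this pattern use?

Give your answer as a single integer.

Answer: 3

Derivation:
Pattern = [7, 0, 3, 0, 5], length n = 5
  position 0: throw height = 7, running sum = 7
  position 1: throw height = 0, running sum = 7
  position 2: throw height = 3, running sum = 10
  position 3: throw height = 0, running sum = 10
  position 4: throw height = 5, running sum = 15
Total sum = 15; balls = sum / n = 15 / 5 = 3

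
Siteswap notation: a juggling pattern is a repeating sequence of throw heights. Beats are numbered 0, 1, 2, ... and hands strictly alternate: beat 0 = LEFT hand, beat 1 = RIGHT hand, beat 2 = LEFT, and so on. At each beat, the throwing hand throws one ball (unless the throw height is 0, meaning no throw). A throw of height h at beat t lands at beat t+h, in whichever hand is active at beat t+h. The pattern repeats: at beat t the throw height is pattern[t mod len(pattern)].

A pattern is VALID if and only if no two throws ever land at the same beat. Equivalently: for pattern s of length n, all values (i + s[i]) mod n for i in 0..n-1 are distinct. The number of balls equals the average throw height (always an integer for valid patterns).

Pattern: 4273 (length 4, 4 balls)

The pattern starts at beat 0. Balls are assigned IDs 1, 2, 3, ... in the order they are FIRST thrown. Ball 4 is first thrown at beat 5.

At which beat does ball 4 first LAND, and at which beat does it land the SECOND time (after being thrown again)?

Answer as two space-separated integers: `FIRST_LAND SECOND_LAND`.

Answer: 7 10

Derivation:
Beat 0 (L): throw ball1 h=4 -> lands@4:L; in-air after throw: [b1@4:L]
Beat 1 (R): throw ball2 h=2 -> lands@3:R; in-air after throw: [b2@3:R b1@4:L]
Beat 2 (L): throw ball3 h=7 -> lands@9:R; in-air after throw: [b2@3:R b1@4:L b3@9:R]
Beat 3 (R): throw ball2 h=3 -> lands@6:L; in-air after throw: [b1@4:L b2@6:L b3@9:R]
Beat 4 (L): throw ball1 h=4 -> lands@8:L; in-air after throw: [b2@6:L b1@8:L b3@9:R]
Beat 5 (R): throw ball4 h=2 -> lands@7:R; in-air after throw: [b2@6:L b4@7:R b1@8:L b3@9:R]
Beat 6 (L): throw ball2 h=7 -> lands@13:R; in-air after throw: [b4@7:R b1@8:L b3@9:R b2@13:R]
Beat 7 (R): throw ball4 h=3 -> lands@10:L; in-air after throw: [b1@8:L b3@9:R b4@10:L b2@13:R]
Beat 8 (L): throw ball1 h=4 -> lands@12:L; in-air after throw: [b3@9:R b4@10:L b1@12:L b2@13:R]
Beat 9 (R): throw ball3 h=2 -> lands@11:R; in-air after throw: [b4@10:L b3@11:R b1@12:L b2@13:R]
Beat 10 (L): throw ball4 h=7 -> lands@17:R; in-air after throw: [b3@11:R b1@12:L b2@13:R b4@17:R]
Ball 4: thrown@5 h=2 -> first land @7; rethrown@7 h=3 -> second land @10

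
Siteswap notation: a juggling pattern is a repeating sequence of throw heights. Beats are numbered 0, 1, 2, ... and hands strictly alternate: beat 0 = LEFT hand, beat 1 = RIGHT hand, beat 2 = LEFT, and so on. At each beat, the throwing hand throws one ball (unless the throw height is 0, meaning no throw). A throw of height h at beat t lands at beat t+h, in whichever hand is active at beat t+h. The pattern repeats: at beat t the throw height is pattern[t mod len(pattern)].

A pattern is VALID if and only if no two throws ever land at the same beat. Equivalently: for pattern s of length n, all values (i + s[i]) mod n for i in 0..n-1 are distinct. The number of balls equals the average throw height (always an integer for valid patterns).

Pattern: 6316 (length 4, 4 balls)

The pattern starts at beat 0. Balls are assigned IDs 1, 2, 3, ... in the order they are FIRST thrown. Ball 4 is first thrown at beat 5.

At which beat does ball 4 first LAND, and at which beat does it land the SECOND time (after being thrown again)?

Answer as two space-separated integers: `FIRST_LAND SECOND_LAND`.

Beat 0 (L): throw ball1 h=6 -> lands@6:L; in-air after throw: [b1@6:L]
Beat 1 (R): throw ball2 h=3 -> lands@4:L; in-air after throw: [b2@4:L b1@6:L]
Beat 2 (L): throw ball3 h=1 -> lands@3:R; in-air after throw: [b3@3:R b2@4:L b1@6:L]
Beat 3 (R): throw ball3 h=6 -> lands@9:R; in-air after throw: [b2@4:L b1@6:L b3@9:R]
Beat 4 (L): throw ball2 h=6 -> lands@10:L; in-air after throw: [b1@6:L b3@9:R b2@10:L]
Beat 5 (R): throw ball4 h=3 -> lands@8:L; in-air after throw: [b1@6:L b4@8:L b3@9:R b2@10:L]
Beat 6 (L): throw ball1 h=1 -> lands@7:R; in-air after throw: [b1@7:R b4@8:L b3@9:R b2@10:L]
Beat 7 (R): throw ball1 h=6 -> lands@13:R; in-air after throw: [b4@8:L b3@9:R b2@10:L b1@13:R]
Beat 8 (L): throw ball4 h=6 -> lands@14:L; in-air after throw: [b3@9:R b2@10:L b1@13:R b4@14:L]
Beat 9 (R): throw ball3 h=3 -> lands@12:L; in-air after throw: [b2@10:L b3@12:L b1@13:R b4@14:L]
Beat 10 (L): throw ball2 h=1 -> lands@11:R; in-air after throw: [b2@11:R b3@12:L b1@13:R b4@14:L]
Beat 11 (R): throw ball2 h=6 -> lands@17:R; in-air after throw: [b3@12:L b1@13:R b4@14:L b2@17:R]
Beat 12 (L): throw ball3 h=6 -> lands@18:L; in-air after throw: [b1@13:R b4@14:L b2@17:R b3@18:L]
Beat 13 (R): throw ball1 h=3 -> lands@16:L; in-air after throw: [b4@14:L b1@16:L b2@17:R b3@18:L]
Beat 14 (L): throw ball4 h=1 -> lands@15:R; in-air after throw: [b4@15:R b1@16:L b2@17:R b3@18:L]
Ball 4: thrown@5 h=3 -> first land @8; rethrown@8 h=6 -> second land @14

Answer: 8 14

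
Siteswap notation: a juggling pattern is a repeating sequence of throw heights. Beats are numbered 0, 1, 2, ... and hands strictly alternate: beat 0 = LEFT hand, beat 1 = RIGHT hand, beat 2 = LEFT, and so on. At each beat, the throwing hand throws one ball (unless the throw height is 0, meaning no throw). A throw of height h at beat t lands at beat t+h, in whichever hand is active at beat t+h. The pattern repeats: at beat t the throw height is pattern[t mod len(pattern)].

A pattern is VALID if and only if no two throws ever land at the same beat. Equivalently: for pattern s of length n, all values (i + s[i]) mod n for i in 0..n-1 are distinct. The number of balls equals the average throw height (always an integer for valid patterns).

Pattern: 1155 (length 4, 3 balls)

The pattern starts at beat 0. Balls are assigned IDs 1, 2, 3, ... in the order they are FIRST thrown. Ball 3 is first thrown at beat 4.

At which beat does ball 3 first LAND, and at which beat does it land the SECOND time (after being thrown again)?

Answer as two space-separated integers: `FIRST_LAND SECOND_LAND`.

Beat 0 (L): throw ball1 h=1 -> lands@1:R; in-air after throw: [b1@1:R]
Beat 1 (R): throw ball1 h=1 -> lands@2:L; in-air after throw: [b1@2:L]
Beat 2 (L): throw ball1 h=5 -> lands@7:R; in-air after throw: [b1@7:R]
Beat 3 (R): throw ball2 h=5 -> lands@8:L; in-air after throw: [b1@7:R b2@8:L]
Beat 4 (L): throw ball3 h=1 -> lands@5:R; in-air after throw: [b3@5:R b1@7:R b2@8:L]
Beat 5 (R): throw ball3 h=1 -> lands@6:L; in-air after throw: [b3@6:L b1@7:R b2@8:L]
Beat 6 (L): throw ball3 h=5 -> lands@11:R; in-air after throw: [b1@7:R b2@8:L b3@11:R]
Ball 3: thrown@4 h=1 -> first land @5; rethrown@5 h=1 -> second land @6

Answer: 5 6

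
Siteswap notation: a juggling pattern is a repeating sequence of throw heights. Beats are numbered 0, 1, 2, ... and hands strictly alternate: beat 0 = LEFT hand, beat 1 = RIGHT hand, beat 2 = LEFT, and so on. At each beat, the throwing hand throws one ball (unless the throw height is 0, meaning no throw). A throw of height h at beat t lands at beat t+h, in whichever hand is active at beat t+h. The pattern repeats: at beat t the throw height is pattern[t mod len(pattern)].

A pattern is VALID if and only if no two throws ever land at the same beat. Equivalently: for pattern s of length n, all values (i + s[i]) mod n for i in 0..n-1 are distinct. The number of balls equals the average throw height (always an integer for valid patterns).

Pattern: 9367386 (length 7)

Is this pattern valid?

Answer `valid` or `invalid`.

Answer: valid

Derivation:
i=0: (i + s[i]) mod n = (0 + 9) mod 7 = 2
i=1: (i + s[i]) mod n = (1 + 3) mod 7 = 4
i=2: (i + s[i]) mod n = (2 + 6) mod 7 = 1
i=3: (i + s[i]) mod n = (3 + 7) mod 7 = 3
i=4: (i + s[i]) mod n = (4 + 3) mod 7 = 0
i=5: (i + s[i]) mod n = (5 + 8) mod 7 = 6
i=6: (i + s[i]) mod n = (6 + 6) mod 7 = 5
Residues: [2, 4, 1, 3, 0, 6, 5], distinct: True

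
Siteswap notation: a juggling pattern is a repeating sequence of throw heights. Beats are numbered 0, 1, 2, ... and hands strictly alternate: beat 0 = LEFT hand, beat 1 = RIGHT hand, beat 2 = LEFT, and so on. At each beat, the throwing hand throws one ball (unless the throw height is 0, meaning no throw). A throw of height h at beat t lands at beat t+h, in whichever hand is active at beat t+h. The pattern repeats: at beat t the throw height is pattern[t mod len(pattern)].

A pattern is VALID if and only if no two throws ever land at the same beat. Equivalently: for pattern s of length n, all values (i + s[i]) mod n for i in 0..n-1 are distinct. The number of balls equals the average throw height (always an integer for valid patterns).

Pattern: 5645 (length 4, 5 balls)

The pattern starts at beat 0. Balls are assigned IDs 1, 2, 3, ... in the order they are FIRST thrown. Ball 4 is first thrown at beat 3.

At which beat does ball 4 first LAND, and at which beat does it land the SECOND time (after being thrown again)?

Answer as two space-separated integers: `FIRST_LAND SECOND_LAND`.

Beat 0 (L): throw ball1 h=5 -> lands@5:R; in-air after throw: [b1@5:R]
Beat 1 (R): throw ball2 h=6 -> lands@7:R; in-air after throw: [b1@5:R b2@7:R]
Beat 2 (L): throw ball3 h=4 -> lands@6:L; in-air after throw: [b1@5:R b3@6:L b2@7:R]
Beat 3 (R): throw ball4 h=5 -> lands@8:L; in-air after throw: [b1@5:R b3@6:L b2@7:R b4@8:L]
Beat 4 (L): throw ball5 h=5 -> lands@9:R; in-air after throw: [b1@5:R b3@6:L b2@7:R b4@8:L b5@9:R]
Beat 5 (R): throw ball1 h=6 -> lands@11:R; in-air after throw: [b3@6:L b2@7:R b4@8:L b5@9:R b1@11:R]
Beat 6 (L): throw ball3 h=4 -> lands@10:L; in-air after throw: [b2@7:R b4@8:L b5@9:R b3@10:L b1@11:R]
Beat 7 (R): throw ball2 h=5 -> lands@12:L; in-air after throw: [b4@8:L b5@9:R b3@10:L b1@11:R b2@12:L]
Beat 8 (L): throw ball4 h=5 -> lands@13:R; in-air after throw: [b5@9:R b3@10:L b1@11:R b2@12:L b4@13:R]
Beat 9 (R): throw ball5 h=6 -> lands@15:R; in-air after throw: [b3@10:L b1@11:R b2@12:L b4@13:R b5@15:R]
Beat 10 (L): throw ball3 h=4 -> lands@14:L; in-air after throw: [b1@11:R b2@12:L b4@13:R b3@14:L b5@15:R]
Beat 11 (R): throw ball1 h=5 -> lands@16:L; in-air after throw: [b2@12:L b4@13:R b3@14:L b5@15:R b1@16:L]
Beat 12 (L): throw ball2 h=5 -> lands@17:R; in-air after throw: [b4@13:R b3@14:L b5@15:R b1@16:L b2@17:R]
Ball 4: thrown@3 h=5 -> first land @8; rethrown@8 h=5 -> second land @13

Answer: 8 13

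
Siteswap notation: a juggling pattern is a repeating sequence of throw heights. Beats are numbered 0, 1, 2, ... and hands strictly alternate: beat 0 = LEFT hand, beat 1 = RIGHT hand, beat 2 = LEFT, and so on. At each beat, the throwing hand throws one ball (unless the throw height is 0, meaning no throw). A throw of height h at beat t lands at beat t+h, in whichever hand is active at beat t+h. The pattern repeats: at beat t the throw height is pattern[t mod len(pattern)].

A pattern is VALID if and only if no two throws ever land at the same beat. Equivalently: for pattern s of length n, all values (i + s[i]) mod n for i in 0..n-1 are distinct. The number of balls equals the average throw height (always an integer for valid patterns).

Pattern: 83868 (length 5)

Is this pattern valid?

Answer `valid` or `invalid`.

i=0: (i + s[i]) mod n = (0 + 8) mod 5 = 3
i=1: (i + s[i]) mod n = (1 + 3) mod 5 = 4
i=2: (i + s[i]) mod n = (2 + 8) mod 5 = 0
i=3: (i + s[i]) mod n = (3 + 6) mod 5 = 4
i=4: (i + s[i]) mod n = (4 + 8) mod 5 = 2
Residues: [3, 4, 0, 4, 2], distinct: False

Answer: invalid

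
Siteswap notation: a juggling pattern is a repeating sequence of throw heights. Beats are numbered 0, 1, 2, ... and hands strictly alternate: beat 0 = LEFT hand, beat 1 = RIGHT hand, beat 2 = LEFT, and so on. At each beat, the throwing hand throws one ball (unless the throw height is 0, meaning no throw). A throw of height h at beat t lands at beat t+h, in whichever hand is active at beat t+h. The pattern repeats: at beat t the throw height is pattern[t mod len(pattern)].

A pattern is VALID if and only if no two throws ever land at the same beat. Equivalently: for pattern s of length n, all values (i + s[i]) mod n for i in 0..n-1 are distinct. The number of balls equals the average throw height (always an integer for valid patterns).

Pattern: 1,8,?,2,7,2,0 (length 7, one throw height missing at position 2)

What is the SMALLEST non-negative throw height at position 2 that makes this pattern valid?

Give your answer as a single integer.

i=0: (0 + 1) mod 7 = 1
i=1: (1 + 8) mod 7 = 2
i=2: s[i]=? (unknown)
i=3: (3 + 2) mod 7 = 5
i=4: (4 + 7) mod 7 = 4
i=5: (5 + 2) mod 7 = 0
i=6: (6 + 0) mod 7 = 6
Known residues: [0, 1, 2, 4, 5, 6]; need a permutation of 0..6, so missing residue r = 3
Need (2 + s) mod 7 = 3; smallest s = (3 - 2) mod 7 = 1

Answer: 1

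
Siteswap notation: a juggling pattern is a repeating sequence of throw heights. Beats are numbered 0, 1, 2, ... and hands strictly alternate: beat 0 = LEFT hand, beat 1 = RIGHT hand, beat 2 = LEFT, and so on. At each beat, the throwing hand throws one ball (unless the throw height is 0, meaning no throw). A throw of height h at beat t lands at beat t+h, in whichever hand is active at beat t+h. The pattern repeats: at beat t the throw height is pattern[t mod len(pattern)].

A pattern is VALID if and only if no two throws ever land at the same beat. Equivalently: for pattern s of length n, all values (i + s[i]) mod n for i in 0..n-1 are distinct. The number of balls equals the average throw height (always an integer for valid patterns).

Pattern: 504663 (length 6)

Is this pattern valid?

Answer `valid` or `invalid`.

Answer: valid

Derivation:
i=0: (i + s[i]) mod n = (0 + 5) mod 6 = 5
i=1: (i + s[i]) mod n = (1 + 0) mod 6 = 1
i=2: (i + s[i]) mod n = (2 + 4) mod 6 = 0
i=3: (i + s[i]) mod n = (3 + 6) mod 6 = 3
i=4: (i + s[i]) mod n = (4 + 6) mod 6 = 4
i=5: (i + s[i]) mod n = (5 + 3) mod 6 = 2
Residues: [5, 1, 0, 3, 4, 2], distinct: True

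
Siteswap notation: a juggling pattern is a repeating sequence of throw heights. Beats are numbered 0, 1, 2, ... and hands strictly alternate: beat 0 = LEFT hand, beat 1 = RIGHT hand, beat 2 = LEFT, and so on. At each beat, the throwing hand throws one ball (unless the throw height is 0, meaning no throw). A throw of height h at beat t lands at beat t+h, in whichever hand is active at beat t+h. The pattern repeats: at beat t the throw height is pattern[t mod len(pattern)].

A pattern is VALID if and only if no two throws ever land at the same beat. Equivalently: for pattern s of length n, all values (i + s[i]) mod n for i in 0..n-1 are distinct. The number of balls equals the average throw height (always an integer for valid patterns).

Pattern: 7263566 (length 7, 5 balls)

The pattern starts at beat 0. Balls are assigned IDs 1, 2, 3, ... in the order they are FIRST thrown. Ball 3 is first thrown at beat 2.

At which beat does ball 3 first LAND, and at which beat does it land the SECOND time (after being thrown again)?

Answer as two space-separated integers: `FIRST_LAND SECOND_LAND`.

Answer: 8 10

Derivation:
Beat 0 (L): throw ball1 h=7 -> lands@7:R; in-air after throw: [b1@7:R]
Beat 1 (R): throw ball2 h=2 -> lands@3:R; in-air after throw: [b2@3:R b1@7:R]
Beat 2 (L): throw ball3 h=6 -> lands@8:L; in-air after throw: [b2@3:R b1@7:R b3@8:L]
Beat 3 (R): throw ball2 h=3 -> lands@6:L; in-air after throw: [b2@6:L b1@7:R b3@8:L]
Beat 4 (L): throw ball4 h=5 -> lands@9:R; in-air after throw: [b2@6:L b1@7:R b3@8:L b4@9:R]
Beat 5 (R): throw ball5 h=6 -> lands@11:R; in-air after throw: [b2@6:L b1@7:R b3@8:L b4@9:R b5@11:R]
Beat 6 (L): throw ball2 h=6 -> lands@12:L; in-air after throw: [b1@7:R b3@8:L b4@9:R b5@11:R b2@12:L]
Beat 7 (R): throw ball1 h=7 -> lands@14:L; in-air after throw: [b3@8:L b4@9:R b5@11:R b2@12:L b1@14:L]
Beat 8 (L): throw ball3 h=2 -> lands@10:L; in-air after throw: [b4@9:R b3@10:L b5@11:R b2@12:L b1@14:L]
Beat 9 (R): throw ball4 h=6 -> lands@15:R; in-air after throw: [b3@10:L b5@11:R b2@12:L b1@14:L b4@15:R]
Beat 10 (L): throw ball3 h=3 -> lands@13:R; in-air after throw: [b5@11:R b2@12:L b3@13:R b1@14:L b4@15:R]
Ball 3: thrown@2 h=6 -> first land @8; rethrown@8 h=2 -> second land @10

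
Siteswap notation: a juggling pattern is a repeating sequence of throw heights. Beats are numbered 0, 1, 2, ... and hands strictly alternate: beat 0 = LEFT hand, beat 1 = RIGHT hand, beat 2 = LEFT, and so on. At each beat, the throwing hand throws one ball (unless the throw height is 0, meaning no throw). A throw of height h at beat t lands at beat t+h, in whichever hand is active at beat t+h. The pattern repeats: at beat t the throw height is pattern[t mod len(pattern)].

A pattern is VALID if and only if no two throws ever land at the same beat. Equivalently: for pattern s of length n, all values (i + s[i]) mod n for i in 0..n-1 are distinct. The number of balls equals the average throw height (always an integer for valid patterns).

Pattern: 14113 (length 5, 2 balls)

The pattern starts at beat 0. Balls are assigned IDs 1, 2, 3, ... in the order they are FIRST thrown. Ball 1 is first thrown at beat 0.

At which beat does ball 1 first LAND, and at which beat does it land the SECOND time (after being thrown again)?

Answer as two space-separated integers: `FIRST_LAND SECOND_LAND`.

Answer: 1 5

Derivation:
Beat 0 (L): throw ball1 h=1 -> lands@1:R; in-air after throw: [b1@1:R]
Beat 1 (R): throw ball1 h=4 -> lands@5:R; in-air after throw: [b1@5:R]
Beat 2 (L): throw ball2 h=1 -> lands@3:R; in-air after throw: [b2@3:R b1@5:R]
Beat 3 (R): throw ball2 h=1 -> lands@4:L; in-air after throw: [b2@4:L b1@5:R]
Beat 4 (L): throw ball2 h=3 -> lands@7:R; in-air after throw: [b1@5:R b2@7:R]
Beat 5 (R): throw ball1 h=1 -> lands@6:L; in-air after throw: [b1@6:L b2@7:R]
Ball 1: thrown@0 h=1 -> first land @1; rethrown@1 h=4 -> second land @5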